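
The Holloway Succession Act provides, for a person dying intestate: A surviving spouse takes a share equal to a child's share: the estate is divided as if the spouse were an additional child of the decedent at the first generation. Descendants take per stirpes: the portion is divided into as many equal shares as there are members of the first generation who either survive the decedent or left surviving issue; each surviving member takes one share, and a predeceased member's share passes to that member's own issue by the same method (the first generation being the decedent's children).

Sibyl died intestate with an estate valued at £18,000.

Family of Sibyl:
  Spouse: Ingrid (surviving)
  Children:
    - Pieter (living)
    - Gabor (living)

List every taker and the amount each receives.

The spouse counts as an additional share at the children's level, so there are 3 primary shares of £6,000. Ingrid takes one such share (£6,000).
The children's combined portion (£12,000) is divided into 2 shares of £6,000: Pieter and Gabor each take £6,000.

Ingrid: £6,000; Pieter: £6,000; Gabor: £6,000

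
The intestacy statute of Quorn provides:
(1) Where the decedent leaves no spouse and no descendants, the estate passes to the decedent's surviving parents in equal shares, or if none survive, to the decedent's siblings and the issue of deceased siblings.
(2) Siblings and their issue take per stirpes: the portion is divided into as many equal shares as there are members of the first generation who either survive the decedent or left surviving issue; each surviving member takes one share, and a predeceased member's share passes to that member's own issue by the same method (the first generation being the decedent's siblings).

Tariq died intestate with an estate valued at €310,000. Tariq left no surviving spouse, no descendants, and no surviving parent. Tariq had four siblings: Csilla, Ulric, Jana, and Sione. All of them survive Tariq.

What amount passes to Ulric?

Ulric receives €77,500.

The entire €310,000 passes to the siblings and their issue.
That amount (€310,000) is divided into 4 shares of €77,500: Csilla, Ulric, Jana, and Sione each take €77,500.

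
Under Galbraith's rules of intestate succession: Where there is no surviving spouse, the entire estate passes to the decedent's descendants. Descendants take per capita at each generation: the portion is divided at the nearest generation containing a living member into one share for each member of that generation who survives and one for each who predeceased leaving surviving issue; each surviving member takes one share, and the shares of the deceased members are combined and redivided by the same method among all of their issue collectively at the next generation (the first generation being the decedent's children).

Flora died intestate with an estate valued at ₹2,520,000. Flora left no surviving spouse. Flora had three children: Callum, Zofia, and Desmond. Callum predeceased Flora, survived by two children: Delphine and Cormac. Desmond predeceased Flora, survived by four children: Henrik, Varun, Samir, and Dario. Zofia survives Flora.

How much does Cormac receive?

The entire ₹2,520,000 passes to the descendants.
That amount (₹2,520,000) is divided at the children's generation into 3 shares of ₹840,000. Zofia takes ₹840,000. The 2 shares of the deceased (Callum and Desmond) are combined into a pool of ₹1,680,000.
That pool (₹1,680,000) is divided at the grandchildren's generation equally among Delphine, Cormac, Henrik, Varun, Samir, and Dario: ₹280,000 each.

Cormac receives ₹280,000.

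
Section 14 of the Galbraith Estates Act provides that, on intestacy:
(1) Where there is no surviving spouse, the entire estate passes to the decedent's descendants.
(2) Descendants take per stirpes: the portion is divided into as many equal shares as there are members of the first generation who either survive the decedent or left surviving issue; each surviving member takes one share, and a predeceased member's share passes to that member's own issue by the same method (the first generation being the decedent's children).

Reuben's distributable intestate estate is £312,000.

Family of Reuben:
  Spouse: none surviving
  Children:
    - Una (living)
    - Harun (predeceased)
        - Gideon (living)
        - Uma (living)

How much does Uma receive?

Uma receives £78,000.

The entire £312,000 passes to the descendants.
That amount (£312,000) is divided into 2 shares of £156,000: Una takes £156,000; Harun's £156,000 share passes to Harun's issue.
Harun's share (£156,000) is divided into 2 shares of £78,000: Gideon and Uma each take £78,000.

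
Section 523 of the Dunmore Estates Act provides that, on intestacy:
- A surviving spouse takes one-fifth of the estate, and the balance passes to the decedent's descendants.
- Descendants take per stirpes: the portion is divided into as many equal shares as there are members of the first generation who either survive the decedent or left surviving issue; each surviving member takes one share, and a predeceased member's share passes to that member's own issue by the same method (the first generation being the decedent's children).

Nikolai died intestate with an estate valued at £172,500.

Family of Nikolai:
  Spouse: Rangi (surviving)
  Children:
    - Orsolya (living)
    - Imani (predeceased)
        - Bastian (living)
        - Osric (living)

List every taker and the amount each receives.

Rangi takes one-fifth of £172,500 = £34,500. The remaining £138,000 passes to the descendants.
The descendants' portion (£138,000) is divided into 2 shares of £69,000: Orsolya takes £69,000; Imani's £69,000 share passes to Imani's issue.
Imani's share (£69,000) is divided into 2 shares of £34,500: Bastian and Osric each take £34,500.

Rangi: £34,500; Orsolya: £69,000; Bastian: £34,500; Osric: £34,500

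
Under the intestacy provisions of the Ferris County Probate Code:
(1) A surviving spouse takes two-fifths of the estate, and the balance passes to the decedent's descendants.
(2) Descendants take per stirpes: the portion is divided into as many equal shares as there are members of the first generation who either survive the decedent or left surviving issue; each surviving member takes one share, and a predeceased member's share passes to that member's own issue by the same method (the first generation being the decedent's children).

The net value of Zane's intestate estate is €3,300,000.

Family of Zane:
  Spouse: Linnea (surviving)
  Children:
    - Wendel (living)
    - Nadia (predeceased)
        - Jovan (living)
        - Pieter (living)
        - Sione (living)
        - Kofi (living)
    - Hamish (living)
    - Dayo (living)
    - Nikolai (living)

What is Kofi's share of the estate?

Kofi receives €99,000.

Linnea takes two-fifths of €3,300,000 = €1,320,000. The remaining €1,980,000 passes to the descendants.
The descendants' portion (€1,980,000) is divided into 5 shares of €396,000: Wendel, Hamish, Dayo, and Nikolai each take €396,000; Nadia's €396,000 share passes to Nadia's issue.
Nadia's share (€396,000) is divided into 4 shares of €99,000: Jovan, Pieter, Sione, and Kofi each take €99,000.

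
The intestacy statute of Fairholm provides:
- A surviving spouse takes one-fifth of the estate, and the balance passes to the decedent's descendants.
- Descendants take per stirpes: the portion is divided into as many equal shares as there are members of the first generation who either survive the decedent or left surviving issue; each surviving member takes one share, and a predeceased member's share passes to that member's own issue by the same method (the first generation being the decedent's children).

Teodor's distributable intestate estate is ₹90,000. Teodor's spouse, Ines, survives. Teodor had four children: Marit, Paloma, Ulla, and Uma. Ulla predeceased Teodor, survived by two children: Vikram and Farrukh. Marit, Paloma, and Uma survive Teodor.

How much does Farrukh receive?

Ines takes one-fifth of ₹90,000 = ₹18,000. The remaining ₹72,000 passes to the descendants.
The descendants' portion (₹72,000) is divided into 4 shares of ₹18,000: Marit, Paloma, and Uma each take ₹18,000; Ulla's ₹18,000 share passes to Ulla's issue.
Ulla's share (₹18,000) is divided into 2 shares of ₹9,000: Vikram and Farrukh each take ₹9,000.

Farrukh receives ₹9,000.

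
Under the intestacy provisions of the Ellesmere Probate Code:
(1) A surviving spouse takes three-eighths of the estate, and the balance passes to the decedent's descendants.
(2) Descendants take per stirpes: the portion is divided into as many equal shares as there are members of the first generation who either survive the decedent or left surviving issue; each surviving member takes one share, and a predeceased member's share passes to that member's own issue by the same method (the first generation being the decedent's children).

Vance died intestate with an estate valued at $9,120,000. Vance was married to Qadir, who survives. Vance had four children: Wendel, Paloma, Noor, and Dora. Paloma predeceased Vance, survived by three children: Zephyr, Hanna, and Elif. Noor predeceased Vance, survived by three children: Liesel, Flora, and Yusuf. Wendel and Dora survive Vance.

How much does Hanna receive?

Qadir takes three-eighths of $9,120,000 = $3,420,000. The remaining $5,700,000 passes to the descendants.
The descendants' portion ($5,700,000) is divided into 4 shares of $1,425,000: Wendel and Dora each take $1,425,000; Paloma's $1,425,000 share passes to Paloma's issue; Noor's $1,425,000 share passes to Noor's issue.
Paloma's share ($1,425,000) is divided into 3 shares of $475,000: Zephyr, Hanna, and Elif each take $475,000.
Noor's share ($1,425,000) is divided into 3 shares of $475,000: Liesel, Flora, and Yusuf each take $475,000.

Hanna receives $475,000.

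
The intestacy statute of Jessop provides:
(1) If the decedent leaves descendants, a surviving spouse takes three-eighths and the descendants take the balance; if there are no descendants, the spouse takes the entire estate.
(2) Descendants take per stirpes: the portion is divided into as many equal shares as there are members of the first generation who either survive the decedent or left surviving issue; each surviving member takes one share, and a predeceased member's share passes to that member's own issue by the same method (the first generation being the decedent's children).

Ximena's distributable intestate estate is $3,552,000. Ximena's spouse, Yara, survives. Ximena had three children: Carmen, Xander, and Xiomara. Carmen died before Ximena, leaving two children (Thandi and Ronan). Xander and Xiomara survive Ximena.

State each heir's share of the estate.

Yara takes three-eighths of $3,552,000 = $1,332,000. The remaining $2,220,000 passes to the descendants.
The descendants' portion ($2,220,000) is divided into 3 shares of $740,000: Xander and Xiomara each take $740,000; Carmen's $740,000 share passes to Carmen's issue.
Carmen's share ($740,000) is divided into 2 shares of $370,000: Thandi and Ronan each take $370,000.

Yara: $1,332,000; Thandi: $370,000; Ronan: $370,000; Xander: $740,000; Xiomara: $740,000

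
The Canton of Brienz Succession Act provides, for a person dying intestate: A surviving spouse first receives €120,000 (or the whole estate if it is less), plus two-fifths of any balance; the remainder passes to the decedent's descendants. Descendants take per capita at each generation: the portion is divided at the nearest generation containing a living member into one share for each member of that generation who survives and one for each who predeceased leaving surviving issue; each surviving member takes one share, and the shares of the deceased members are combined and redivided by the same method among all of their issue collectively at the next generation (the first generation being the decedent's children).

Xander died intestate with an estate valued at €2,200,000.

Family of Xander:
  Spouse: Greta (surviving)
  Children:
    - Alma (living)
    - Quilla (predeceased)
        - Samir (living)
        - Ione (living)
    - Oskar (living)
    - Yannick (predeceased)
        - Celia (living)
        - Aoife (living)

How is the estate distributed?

Greta first takes €120,000, leaving a balance of €2,080,000. Greta then takes two-fifths of the balance (€832,000), for a total of €952,000. The remaining €1,248,000 passes to the descendants.
The descendants' portion (€1,248,000) is divided at the children's generation into 4 shares of €312,000. Alma and Oskar each take €312,000. The 2 shares of the deceased (Quilla and Yannick) are combined into a pool of €624,000.
That pool (€624,000) is divided at the grandchildren's generation equally among Samir, Ione, Celia, and Aoife: €156,000 each.

Greta: €952,000; Alma: €312,000; Samir: €156,000; Ione: €156,000; Oskar: €312,000; Celia: €156,000; Aoife: €156,000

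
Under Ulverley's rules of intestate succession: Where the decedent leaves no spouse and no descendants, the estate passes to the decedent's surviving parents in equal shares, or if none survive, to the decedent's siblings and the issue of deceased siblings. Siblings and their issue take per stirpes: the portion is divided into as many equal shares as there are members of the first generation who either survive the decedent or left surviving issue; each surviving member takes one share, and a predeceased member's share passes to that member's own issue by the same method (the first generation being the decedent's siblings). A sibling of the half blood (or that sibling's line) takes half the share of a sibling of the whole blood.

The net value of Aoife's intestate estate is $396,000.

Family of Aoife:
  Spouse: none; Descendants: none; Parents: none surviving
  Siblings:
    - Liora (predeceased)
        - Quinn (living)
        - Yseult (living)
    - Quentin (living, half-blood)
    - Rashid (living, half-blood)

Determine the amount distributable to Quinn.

The entire $396,000 passes to the siblings and their issue.
Counting each half-blood sibling's line as half a unit, there are 2 units in $396,000, so one unit is $198,000. Whole-blood lines (Liora) take $198,000 each; half-blood lines (Quentin and Rashid) take $99,000 each.
Liora's share ($198,000) is divided into 2 shares of $99,000: Quinn and Yseult each take $99,000.

Quinn receives $99,000.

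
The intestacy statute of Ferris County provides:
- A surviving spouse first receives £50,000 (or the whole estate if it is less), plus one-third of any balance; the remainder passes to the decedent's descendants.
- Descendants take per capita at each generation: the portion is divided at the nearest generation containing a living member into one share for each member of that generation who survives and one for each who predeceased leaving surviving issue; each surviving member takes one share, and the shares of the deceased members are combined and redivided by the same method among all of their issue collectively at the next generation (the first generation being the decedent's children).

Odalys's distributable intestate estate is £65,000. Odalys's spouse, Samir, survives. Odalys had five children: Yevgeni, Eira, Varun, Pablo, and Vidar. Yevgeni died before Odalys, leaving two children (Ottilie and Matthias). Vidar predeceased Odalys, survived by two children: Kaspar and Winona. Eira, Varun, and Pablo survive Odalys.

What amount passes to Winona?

Winona receives £1,000.

Samir first takes £50,000, leaving a balance of £15,000. Samir then takes one-third of the balance (£5,000), for a total of £55,000. The remaining £10,000 passes to the descendants.
The descendants' portion (£10,000) is divided at the children's generation into 5 shares of £2,000. Eira, Varun, and Pablo each take £2,000. The 2 shares of the deceased (Yevgeni and Vidar) are combined into a pool of £4,000.
That pool (£4,000) is divided at the grandchildren's generation equally among Ottilie, Matthias, Kaspar, and Winona: £1,000 each.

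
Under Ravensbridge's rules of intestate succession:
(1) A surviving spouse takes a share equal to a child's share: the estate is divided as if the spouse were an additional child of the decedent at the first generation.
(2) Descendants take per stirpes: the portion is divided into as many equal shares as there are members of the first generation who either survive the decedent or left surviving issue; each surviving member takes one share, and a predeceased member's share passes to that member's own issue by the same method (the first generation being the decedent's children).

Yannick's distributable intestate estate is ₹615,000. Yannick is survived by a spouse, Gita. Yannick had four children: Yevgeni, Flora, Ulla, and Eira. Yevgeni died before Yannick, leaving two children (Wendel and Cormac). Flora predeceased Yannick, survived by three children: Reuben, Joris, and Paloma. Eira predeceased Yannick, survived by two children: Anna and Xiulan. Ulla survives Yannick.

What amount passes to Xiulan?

The spouse counts as an additional share at the children's level, so there are 5 primary shares of ₹123,000. Gita takes one such share (₹123,000).
The children's combined portion (₹492,000) is divided into 4 shares of ₹123,000: Ulla takes ₹123,000; Yevgeni's ₹123,000 share passes to Yevgeni's issue; Flora's ₹123,000 share passes to Flora's issue; Eira's ₹123,000 share passes to Eira's issue.
Yevgeni's share (₹123,000) is divided into 2 shares of ₹61,500: Wendel and Cormac each take ₹61,500.
Flora's share (₹123,000) is divided into 3 shares of ₹41,000: Reuben, Joris, and Paloma each take ₹41,000.
Eira's share (₹123,000) is divided into 2 shares of ₹61,500: Anna and Xiulan each take ₹61,500.

Xiulan receives ₹61,500.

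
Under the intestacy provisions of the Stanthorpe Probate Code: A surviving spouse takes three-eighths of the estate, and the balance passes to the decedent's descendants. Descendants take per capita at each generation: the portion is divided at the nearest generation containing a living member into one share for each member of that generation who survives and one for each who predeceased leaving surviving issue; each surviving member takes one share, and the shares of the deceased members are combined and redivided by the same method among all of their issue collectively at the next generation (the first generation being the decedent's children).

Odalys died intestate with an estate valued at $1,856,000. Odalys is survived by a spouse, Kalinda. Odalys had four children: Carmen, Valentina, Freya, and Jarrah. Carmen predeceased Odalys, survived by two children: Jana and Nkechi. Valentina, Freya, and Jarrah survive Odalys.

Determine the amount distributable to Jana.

Jana receives $145,000.

Kalinda takes three-eighths of $1,856,000 = $696,000. The remaining $1,160,000 passes to the descendants.
The descendants' portion ($1,160,000) is divided at the children's generation into 4 shares of $290,000. Valentina, Freya, and Jarrah each take $290,000. The remaining share for the deceased Carmen ($290,000) is carried to the next generation.
That pool ($290,000) is divided at the grandchildren's generation equally among Jana and Nkechi: $145,000 each.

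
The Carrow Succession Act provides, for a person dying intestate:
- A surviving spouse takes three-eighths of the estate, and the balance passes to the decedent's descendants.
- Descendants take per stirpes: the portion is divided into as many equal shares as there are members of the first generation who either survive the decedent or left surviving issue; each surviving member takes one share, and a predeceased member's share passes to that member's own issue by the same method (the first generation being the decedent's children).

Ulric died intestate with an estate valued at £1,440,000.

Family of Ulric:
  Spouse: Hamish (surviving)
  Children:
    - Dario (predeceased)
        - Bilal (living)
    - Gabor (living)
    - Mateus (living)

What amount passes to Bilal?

Hamish takes three-eighths of £1,440,000 = £540,000. The remaining £900,000 passes to the descendants.
The descendants' portion (£900,000) is divided into 3 shares of £300,000: Gabor and Mateus each take £300,000; Dario's £300,000 share passes to Dario's issue.
Dario's share (£300,000) passes entirely to Bilal.

Bilal receives £300,000.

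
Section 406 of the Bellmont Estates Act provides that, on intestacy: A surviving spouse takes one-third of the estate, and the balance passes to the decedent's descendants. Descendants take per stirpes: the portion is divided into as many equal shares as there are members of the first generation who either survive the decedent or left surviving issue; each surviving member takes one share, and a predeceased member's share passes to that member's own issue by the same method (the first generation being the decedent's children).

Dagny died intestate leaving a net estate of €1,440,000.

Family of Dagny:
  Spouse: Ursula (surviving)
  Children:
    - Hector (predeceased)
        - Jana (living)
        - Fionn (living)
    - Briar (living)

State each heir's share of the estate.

Ursula takes one-third of €1,440,000 = €480,000. The remaining €960,000 passes to the descendants.
The descendants' portion (€960,000) is divided into 2 shares of €480,000: Briar takes €480,000; Hector's €480,000 share passes to Hector's issue.
Hector's share (€480,000) is divided into 2 shares of €240,000: Jana and Fionn each take €240,000.

Ursula: €480,000; Jana: €240,000; Fionn: €240,000; Briar: €480,000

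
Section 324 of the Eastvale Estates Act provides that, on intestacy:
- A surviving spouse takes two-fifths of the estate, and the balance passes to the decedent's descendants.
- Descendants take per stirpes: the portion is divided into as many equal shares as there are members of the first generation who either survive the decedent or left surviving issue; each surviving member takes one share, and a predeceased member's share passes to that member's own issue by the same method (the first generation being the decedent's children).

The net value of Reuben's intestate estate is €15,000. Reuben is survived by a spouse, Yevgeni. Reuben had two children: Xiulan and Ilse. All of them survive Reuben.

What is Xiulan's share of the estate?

Yevgeni takes two-fifths of €15,000 = €6,000. The remaining €9,000 passes to the descendants.
The descendants' portion (€9,000) is divided into 2 shares of €4,500: Xiulan and Ilse each take €4,500.

Xiulan receives €4,500.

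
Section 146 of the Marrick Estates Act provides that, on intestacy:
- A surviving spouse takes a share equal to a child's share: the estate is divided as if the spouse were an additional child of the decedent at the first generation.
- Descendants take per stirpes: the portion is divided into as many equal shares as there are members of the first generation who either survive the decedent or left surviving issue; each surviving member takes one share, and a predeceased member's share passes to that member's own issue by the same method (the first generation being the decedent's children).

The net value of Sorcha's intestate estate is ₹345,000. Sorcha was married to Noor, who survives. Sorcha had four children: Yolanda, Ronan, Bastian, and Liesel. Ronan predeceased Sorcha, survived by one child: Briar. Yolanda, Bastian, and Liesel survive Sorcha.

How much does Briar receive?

Briar receives ₹69,000.

The spouse counts as an additional share at the children's level, so there are 5 primary shares of ₹69,000. Noor takes one such share (₹69,000).
The children's combined portion (₹276,000) is divided into 4 shares of ₹69,000: Yolanda, Bastian, and Liesel each take ₹69,000; Ronan's ₹69,000 share passes to Ronan's issue.
Ronan's share (₹69,000) passes entirely to Briar.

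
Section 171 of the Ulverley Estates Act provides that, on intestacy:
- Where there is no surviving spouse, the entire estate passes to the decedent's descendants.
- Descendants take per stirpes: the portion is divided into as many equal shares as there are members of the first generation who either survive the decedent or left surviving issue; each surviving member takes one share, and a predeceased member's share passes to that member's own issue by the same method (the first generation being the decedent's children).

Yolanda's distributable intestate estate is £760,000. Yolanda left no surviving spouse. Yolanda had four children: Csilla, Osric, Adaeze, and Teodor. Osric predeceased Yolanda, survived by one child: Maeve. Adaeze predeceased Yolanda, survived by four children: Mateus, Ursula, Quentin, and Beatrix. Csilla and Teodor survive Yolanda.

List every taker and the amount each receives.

The entire £760,000 passes to the descendants.
That amount (£760,000) is divided into 4 shares of £190,000: Csilla and Teodor each take £190,000; Osric's £190,000 share passes to Osric's issue; Adaeze's £190,000 share passes to Adaeze's issue.
Osric's share (£190,000) passes entirely to Maeve.
Adaeze's share (£190,000) is divided into 4 shares of £47,500: Mateus, Ursula, Quentin, and Beatrix each take £47,500.

Csilla: £190,000; Maeve: £190,000; Mateus: £47,500; Ursula: £47,500; Quentin: £47,500; Beatrix: £47,500; Teodor: £190,000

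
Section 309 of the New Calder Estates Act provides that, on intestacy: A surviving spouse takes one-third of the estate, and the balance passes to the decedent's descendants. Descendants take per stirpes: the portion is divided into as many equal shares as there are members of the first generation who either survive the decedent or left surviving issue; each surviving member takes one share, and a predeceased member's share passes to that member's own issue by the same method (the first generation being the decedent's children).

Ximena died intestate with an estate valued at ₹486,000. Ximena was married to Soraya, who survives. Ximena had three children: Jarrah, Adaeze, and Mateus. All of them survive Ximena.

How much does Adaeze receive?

Adaeze receives ₹108,000.

Soraya takes one-third of ₹486,000 = ₹162,000. The remaining ₹324,000 passes to the descendants.
The descendants' portion (₹324,000) is divided into 3 shares of ₹108,000: Jarrah, Adaeze, and Mateus each take ₹108,000.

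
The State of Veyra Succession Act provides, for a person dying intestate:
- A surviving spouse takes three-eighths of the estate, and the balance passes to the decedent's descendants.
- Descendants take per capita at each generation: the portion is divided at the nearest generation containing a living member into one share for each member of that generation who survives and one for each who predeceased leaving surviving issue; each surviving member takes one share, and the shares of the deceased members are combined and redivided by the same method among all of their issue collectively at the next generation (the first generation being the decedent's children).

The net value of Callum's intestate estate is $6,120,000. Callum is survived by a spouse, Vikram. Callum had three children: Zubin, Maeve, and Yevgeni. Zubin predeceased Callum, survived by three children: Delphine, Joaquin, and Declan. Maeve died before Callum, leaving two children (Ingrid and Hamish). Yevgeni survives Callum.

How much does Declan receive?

Declan receives $510,000.

Vikram takes three-eighths of $6,120,000 = $2,295,000. The remaining $3,825,000 passes to the descendants.
The descendants' portion ($3,825,000) is divided at the children's generation into 3 shares of $1,275,000. Yevgeni takes $1,275,000. The 2 shares of the deceased (Zubin and Maeve) are combined into a pool of $2,550,000.
That pool ($2,550,000) is divided at the grandchildren's generation equally among Delphine, Joaquin, Declan, Ingrid, and Hamish: $510,000 each.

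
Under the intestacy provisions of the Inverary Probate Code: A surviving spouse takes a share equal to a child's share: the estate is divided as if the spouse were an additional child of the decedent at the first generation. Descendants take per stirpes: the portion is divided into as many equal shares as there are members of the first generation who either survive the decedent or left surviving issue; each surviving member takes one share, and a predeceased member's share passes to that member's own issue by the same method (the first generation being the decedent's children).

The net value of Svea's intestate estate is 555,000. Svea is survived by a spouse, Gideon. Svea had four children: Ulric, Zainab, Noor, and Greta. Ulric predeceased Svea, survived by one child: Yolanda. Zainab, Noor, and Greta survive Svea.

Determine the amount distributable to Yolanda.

The spouse counts as an additional share at the children's level, so there are 5 primary shares of 111,000. Gideon takes one such share (111,000).
The children's combined portion (444,000) is divided into 4 shares of 111,000: Zainab, Noor, and Greta each take 111,000; Ulric's 111,000 share passes to Ulric's issue.
Ulric's share (111,000) passes entirely to Yolanda.

Yolanda receives 111,000.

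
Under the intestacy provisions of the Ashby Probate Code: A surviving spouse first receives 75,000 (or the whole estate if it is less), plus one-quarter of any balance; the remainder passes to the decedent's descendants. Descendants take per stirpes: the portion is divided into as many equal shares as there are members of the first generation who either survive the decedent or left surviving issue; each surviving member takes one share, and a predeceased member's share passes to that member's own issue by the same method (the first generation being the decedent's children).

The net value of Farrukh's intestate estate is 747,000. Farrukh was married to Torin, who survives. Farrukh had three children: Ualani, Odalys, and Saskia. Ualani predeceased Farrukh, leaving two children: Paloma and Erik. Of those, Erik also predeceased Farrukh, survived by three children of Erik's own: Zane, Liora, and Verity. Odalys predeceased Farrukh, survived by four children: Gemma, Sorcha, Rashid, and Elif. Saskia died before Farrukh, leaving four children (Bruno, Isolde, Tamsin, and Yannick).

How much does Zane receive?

Zane receives 28,000.

Torin first takes 75,000, leaving a balance of 672,000. Torin then takes one-quarter of the balance (168,000), for a total of 243,000. The remaining 504,000 passes to the descendants.
The descendants' portion (504,000) is divided into 3 shares of 168,000: Ualani's 168,000 share passes to Ualani's issue; Odalys's 168,000 share passes to Odalys's issue; Saskia's 168,000 share passes to Saskia's issue.
Ualani's share (168,000) is divided into 2 shares of 84,000: Paloma takes 84,000; Erik's 84,000 share passes to Erik's issue.
Erik's share (84,000) is divided into 3 shares of 28,000: Zane, Liora, and Verity each take 28,000.
Odalys's share (168,000) is divided into 4 shares of 42,000: Gemma, Sorcha, Rashid, and Elif each take 42,000.
Saskia's share (168,000) is divided into 4 shares of 42,000: Bruno, Isolde, Tamsin, and Yannick each take 42,000.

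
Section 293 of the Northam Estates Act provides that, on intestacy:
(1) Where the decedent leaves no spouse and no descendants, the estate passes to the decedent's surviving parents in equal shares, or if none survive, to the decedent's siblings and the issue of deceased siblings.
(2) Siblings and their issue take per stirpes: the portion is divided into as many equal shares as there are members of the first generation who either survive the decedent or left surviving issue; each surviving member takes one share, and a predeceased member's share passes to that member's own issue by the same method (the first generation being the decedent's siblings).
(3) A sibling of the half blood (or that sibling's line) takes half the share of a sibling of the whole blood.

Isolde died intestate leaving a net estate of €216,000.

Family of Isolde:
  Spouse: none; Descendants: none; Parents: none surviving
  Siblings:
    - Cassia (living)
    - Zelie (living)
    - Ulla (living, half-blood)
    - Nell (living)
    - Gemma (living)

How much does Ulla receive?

Ulla receives €24,000.

The entire €216,000 passes to the siblings and their issue.
Counting each half-blood sibling's line as half a unit, there are 9/2 units in €216,000, so one unit is €48,000. Whole-blood lines (Cassia, Zelie, Nell, and Gemma) take €48,000 each; half-blood lines (Ulla) take €24,000 each.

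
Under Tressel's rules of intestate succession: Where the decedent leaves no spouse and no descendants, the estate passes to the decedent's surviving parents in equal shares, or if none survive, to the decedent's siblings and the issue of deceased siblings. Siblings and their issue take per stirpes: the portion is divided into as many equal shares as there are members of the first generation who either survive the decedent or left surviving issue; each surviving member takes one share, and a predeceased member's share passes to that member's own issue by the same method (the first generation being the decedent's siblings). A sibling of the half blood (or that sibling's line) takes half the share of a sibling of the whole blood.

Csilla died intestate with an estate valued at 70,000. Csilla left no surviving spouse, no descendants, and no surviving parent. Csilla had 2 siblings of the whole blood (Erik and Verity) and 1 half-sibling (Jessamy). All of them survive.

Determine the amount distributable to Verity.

The entire 70,000 passes to the siblings and their issue.
Counting each half-blood sibling's line as half a unit, there are 5/2 units in 70,000, so one unit is 28,000. Whole-blood lines (Erik and Verity) take 28,000 each; half-blood lines (Jessamy) take 14,000 each.

Verity receives 28,000.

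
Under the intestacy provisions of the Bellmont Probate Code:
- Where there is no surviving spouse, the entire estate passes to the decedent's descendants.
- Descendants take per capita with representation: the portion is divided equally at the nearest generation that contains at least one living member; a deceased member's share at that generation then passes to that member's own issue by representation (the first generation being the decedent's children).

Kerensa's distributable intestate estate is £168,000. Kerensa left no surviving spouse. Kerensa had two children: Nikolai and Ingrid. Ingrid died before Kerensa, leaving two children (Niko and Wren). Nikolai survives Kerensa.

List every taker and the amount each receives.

Nikolai: £84,000; Niko: £42,000; Wren: £42,000

The entire £168,000 passes to the descendants.
That amount (£168,000) is divided into 2 shares of £84,000: Nikolai takes £84,000; Ingrid's £84,000 share passes to Ingrid's issue.
Ingrid's share (£84,000) is divided into 2 shares of £42,000: Niko and Wren each take £42,000.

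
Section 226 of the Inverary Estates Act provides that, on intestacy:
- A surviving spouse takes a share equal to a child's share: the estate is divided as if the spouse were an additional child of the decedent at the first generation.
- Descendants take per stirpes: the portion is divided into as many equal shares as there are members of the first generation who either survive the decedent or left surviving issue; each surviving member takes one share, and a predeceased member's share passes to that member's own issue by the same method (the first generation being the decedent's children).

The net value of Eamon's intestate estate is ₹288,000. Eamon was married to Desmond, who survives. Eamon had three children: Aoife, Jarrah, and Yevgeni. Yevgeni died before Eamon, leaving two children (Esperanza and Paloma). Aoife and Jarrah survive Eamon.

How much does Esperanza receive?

The spouse counts as an additional share at the children's level, so there are 4 primary shares of ₹72,000. Desmond takes one such share (₹72,000).
The children's combined portion (₹216,000) is divided into 3 shares of ₹72,000: Aoife and Jarrah each take ₹72,000; Yevgeni's ₹72,000 share passes to Yevgeni's issue.
Yevgeni's share (₹72,000) is divided into 2 shares of ₹36,000: Esperanza and Paloma each take ₹36,000.

Esperanza receives ₹36,000.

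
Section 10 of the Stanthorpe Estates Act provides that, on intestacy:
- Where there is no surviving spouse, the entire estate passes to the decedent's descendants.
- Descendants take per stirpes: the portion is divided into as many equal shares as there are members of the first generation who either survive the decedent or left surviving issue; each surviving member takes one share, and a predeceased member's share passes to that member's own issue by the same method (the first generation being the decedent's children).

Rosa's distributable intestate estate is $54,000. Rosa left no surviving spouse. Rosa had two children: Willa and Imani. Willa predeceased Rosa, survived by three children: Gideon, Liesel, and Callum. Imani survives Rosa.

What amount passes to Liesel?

The entire $54,000 passes to the descendants.
That amount ($54,000) is divided into 2 shares of $27,000: Imani takes $27,000; Willa's $27,000 share passes to Willa's issue.
Willa's share ($27,000) is divided into 3 shares of $9,000: Gideon, Liesel, and Callum each take $9,000.

Liesel receives $9,000.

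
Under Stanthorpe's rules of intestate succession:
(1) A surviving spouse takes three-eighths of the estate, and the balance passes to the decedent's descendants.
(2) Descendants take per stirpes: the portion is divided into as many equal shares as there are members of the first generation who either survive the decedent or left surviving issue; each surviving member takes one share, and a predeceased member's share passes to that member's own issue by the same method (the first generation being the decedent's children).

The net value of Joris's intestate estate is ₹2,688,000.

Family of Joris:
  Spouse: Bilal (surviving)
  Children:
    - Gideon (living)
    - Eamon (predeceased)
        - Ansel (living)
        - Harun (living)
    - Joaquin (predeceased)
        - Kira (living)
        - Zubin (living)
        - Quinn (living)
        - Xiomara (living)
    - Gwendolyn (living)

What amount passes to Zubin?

Zubin receives ₹105,000.

Bilal takes three-eighths of ₹2,688,000 = ₹1,008,000. The remaining ₹1,680,000 passes to the descendants.
The descendants' portion (₹1,680,000) is divided into 4 shares of ₹420,000: Gideon and Gwendolyn each take ₹420,000; Eamon's ₹420,000 share passes to Eamon's issue; Joaquin's ₹420,000 share passes to Joaquin's issue.
Eamon's share (₹420,000) is divided into 2 shares of ₹210,000: Ansel and Harun each take ₹210,000.
Joaquin's share (₹420,000) is divided into 4 shares of ₹105,000: Kira, Zubin, Quinn, and Xiomara each take ₹105,000.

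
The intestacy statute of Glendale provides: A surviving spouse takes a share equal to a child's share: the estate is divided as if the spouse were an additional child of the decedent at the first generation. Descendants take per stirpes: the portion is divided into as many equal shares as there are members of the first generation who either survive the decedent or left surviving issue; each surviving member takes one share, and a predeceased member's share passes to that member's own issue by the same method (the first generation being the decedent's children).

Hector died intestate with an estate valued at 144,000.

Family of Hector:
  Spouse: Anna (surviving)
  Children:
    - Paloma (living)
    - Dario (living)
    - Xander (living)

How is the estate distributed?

Anna: 36,000; Paloma: 36,000; Dario: 36,000; Xander: 36,000

The spouse counts as an additional share at the children's level, so there are 4 primary shares of 36,000. Anna takes one such share (36,000).
The children's combined portion (108,000) is divided into 3 shares of 36,000: Paloma, Dario, and Xander each take 36,000.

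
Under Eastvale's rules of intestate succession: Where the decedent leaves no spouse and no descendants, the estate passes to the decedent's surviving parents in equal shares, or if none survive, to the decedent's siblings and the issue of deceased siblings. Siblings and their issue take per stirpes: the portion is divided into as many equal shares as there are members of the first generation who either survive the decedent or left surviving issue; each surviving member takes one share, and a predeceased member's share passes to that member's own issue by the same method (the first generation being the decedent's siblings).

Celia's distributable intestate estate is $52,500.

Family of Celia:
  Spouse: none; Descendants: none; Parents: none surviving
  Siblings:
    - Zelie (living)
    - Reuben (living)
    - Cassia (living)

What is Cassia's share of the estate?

The entire $52,500 passes to the siblings and their issue.
That amount ($52,500) is divided into 3 shares of $17,500: Zelie, Reuben, and Cassia each take $17,500.

Cassia receives $17,500.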